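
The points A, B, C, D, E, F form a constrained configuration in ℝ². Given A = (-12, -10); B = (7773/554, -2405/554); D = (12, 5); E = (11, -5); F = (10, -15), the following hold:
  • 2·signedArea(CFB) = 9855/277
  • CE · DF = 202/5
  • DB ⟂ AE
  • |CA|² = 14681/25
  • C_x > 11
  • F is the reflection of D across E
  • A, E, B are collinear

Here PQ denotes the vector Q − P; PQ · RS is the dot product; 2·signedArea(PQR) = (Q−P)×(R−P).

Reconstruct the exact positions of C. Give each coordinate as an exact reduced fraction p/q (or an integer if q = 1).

C = (56/5, -3)

1. C_x = 56/5  [2·signedArea(CFB) = 9855/277 ∩ CE · DF = 202/5]
2. C_y = -3  [2·signedArea(CFB) = 9855/277 ∩ CE · DF = 202/5]
   → C = (56/5, -3)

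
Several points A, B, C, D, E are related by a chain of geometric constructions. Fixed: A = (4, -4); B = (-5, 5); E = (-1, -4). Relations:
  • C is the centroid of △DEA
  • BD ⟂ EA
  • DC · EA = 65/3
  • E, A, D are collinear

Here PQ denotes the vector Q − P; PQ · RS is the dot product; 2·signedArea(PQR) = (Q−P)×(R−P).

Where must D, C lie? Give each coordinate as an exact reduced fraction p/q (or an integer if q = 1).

C = (-2/3, -4)
D = (-5, -4)

1. D_x = -5  [E, A, D are collinear ∩ BD ⟂ EA]
2. D_y = -4  [E, A, D are collinear ∩ BD ⟂ EA]
   → D = (-5, -4)
3. C_x = -2/3  [C is the centroid of △DEA]
4. C_y = -4  [C is the centroid of △DEA]
   → C = (-2/3, -4)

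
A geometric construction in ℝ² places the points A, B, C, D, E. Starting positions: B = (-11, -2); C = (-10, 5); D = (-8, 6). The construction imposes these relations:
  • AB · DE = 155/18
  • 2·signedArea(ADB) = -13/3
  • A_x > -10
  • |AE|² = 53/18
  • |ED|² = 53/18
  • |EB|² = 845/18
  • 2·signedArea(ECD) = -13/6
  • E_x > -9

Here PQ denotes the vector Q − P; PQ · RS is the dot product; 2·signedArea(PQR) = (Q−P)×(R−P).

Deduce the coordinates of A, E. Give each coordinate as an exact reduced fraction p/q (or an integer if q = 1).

1. E_x = -53/6  [line -1·x + 2·y + -107/6 = 0 ∩ |EB|² = 845/18]
2. E_y = 9/2  [line -1·x + 2·y + -107/6 = 0 ∩ |EB|² = 845/18]
   → E = (-53/6, 9/2)
3. A_x = -29/3  [AB · DE = 155/18 ∩ 2·signedArea(ADB) = -13/3]
4. A_y = 3  [AB · DE = 155/18 ∩ 2·signedArea(ADB) = -13/3]
   → A = (-29/3, 3)

A = (-29/3, 3)
E = (-53/6, 9/2)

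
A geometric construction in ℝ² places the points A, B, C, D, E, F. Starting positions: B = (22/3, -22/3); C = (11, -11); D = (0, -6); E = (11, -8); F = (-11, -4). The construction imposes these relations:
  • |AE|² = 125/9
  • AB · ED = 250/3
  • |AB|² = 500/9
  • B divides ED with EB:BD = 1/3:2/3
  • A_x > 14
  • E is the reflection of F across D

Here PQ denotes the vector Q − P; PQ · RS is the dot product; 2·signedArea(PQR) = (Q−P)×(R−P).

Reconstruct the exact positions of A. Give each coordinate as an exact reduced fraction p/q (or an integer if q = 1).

A = (44/3, -26/3)

1. A_x = 44/3  [line 11·x + -2·y + -536/3 = 0 ∩ |AB|² = 500/9]
2. A_y = -26/3  [line 11·x + -2·y + -536/3 = 0 ∩ |AB|² = 500/9]
   → A = (44/3, -26/3)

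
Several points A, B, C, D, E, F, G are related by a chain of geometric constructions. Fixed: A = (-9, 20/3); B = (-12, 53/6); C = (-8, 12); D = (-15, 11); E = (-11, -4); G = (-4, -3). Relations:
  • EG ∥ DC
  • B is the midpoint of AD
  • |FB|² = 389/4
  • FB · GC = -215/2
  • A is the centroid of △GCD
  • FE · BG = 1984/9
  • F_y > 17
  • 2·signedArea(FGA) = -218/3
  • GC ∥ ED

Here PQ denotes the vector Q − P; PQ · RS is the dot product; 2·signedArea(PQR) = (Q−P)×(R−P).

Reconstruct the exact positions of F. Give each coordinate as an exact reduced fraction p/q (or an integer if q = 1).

F = (-7, 52/3)

1. F_x = -7  [FE · BG = 1984/9 ∩ 2·signedArea(FGA) = -218/3]
2. F_y = 52/3  [FE · BG = 1984/9 ∩ 2·signedArea(FGA) = -218/3]
   → F = (-7, 52/3)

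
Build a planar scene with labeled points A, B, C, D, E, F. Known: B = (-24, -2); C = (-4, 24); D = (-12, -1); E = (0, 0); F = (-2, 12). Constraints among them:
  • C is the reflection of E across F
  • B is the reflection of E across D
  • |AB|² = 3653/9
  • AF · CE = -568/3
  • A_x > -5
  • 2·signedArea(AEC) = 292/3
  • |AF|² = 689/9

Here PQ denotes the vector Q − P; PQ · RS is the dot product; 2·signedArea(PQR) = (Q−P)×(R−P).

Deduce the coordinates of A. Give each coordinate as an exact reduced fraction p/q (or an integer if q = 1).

1. A_x = -14/3  [AF · CE = -568/3 ∩ 2·signedArea(AEC) = 292/3]
2. A_y = 11/3  [AF · CE = -568/3 ∩ 2·signedArea(AEC) = 292/3]
   → A = (-14/3, 11/3)

A = (-14/3, 11/3)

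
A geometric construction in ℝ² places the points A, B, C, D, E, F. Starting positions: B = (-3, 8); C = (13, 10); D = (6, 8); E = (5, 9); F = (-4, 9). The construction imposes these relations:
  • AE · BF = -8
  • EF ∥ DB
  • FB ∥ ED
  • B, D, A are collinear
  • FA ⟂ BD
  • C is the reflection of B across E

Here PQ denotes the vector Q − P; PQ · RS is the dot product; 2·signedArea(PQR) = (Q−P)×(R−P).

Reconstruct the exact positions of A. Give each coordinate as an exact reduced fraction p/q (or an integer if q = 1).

A = (-4, 8)

1. A_x = -4  [B, D, A are collinear ∩ FA ⟂ BD]
2. A_y = 8  [B, D, A are collinear ∩ FA ⟂ BD]
   → A = (-4, 8)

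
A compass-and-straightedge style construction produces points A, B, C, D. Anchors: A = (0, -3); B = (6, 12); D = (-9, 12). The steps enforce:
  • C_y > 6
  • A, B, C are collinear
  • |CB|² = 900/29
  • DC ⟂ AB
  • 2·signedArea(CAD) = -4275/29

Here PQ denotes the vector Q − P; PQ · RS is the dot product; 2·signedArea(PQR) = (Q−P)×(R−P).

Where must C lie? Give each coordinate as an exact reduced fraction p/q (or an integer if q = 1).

C = (114/29, 198/29)

1. C_x = 114/29  [A, B, C are collinear ∩ DC ⟂ AB]
2. C_y = 198/29  [A, B, C are collinear ∩ DC ⟂ AB]
   → C = (114/29, 198/29)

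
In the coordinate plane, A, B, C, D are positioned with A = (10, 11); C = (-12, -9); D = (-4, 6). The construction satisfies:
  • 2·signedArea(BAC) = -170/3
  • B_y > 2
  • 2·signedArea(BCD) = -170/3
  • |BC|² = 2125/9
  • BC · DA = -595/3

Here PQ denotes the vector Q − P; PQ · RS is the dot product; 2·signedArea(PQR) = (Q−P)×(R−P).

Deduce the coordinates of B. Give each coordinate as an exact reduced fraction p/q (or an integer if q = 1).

B = (-2, 8/3)

1. B_x = -2  [2·signedArea(BAC) = -170/3 ∩ BC · DA = -595/3]
2. B_y = 8/3  [2·signedArea(BAC) = -170/3 ∩ BC · DA = -595/3]
   → B = (-2, 8/3)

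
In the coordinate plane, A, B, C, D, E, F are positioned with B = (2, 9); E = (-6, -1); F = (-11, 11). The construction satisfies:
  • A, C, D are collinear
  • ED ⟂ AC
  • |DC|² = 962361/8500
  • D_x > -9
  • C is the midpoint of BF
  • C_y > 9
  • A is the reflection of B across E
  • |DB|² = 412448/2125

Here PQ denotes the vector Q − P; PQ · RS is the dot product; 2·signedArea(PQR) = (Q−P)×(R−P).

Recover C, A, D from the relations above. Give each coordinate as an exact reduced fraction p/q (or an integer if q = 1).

1. C_x = -9/2  [C is the midpoint of BF]
2. C_y = 10  [C is the midpoint of BF]
   → C = (-9/2, 10)
3. A_x = -14  [A is the reflection of B across E]
4. A_y = -11  [A is the reflection of B across E]
   → A = (-14, -11)
5. D_x = -18882/2125  [A, C, D are collinear ∩ ED ⟂ AC]
6. D_y = 649/2125  [A, C, D are collinear ∩ ED ⟂ AC]
   → D = (-18882/2125, 649/2125)

A = (-14, -11)
C = (-9/2, 10)
D = (-18882/2125, 649/2125)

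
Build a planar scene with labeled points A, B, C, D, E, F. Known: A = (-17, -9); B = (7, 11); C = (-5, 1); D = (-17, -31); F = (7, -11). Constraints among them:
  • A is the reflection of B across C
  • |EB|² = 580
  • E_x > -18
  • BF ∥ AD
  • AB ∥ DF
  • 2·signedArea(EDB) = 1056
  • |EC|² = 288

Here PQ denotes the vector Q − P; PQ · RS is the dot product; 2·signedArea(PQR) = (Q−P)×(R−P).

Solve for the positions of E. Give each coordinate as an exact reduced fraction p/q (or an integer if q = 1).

1. E_x = -17  [line -42·x + 24·y + -1026 = 0 ∩ |EC|² = 288]
2. E_y = 13  [line -42·x + 24·y + -1026 = 0 ∩ |EC|² = 288]
   → E = (-17, 13)

E = (-17, 13)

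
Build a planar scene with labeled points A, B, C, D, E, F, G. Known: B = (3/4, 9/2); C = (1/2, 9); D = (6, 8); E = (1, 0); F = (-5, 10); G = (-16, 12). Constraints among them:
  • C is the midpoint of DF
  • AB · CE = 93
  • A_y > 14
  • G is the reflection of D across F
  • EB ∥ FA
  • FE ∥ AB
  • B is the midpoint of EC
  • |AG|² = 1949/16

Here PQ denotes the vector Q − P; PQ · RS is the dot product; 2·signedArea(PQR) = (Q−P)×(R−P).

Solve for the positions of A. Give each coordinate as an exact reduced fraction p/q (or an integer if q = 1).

A = (-21/4, 29/2)

1. A_x = -21/4  [FE ∥ AB ∩ EB ∥ FA]
2. A_y = 29/2  [FE ∥ AB ∩ EB ∥ FA]
   → A = (-21/4, 29/2)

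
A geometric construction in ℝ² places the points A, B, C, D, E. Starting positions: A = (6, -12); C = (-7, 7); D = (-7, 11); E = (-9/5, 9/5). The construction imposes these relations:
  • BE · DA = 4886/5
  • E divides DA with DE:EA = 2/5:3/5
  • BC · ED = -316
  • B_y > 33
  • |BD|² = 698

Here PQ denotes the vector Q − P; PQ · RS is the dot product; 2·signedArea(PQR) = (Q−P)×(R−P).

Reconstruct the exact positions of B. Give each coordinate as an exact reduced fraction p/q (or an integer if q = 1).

B = (-20, 34)

1. B_x = -20  [line -13·x + 23·y + -1042 = 0 ∩ |BD|² = 698]
2. B_y = 34  [line -13·x + 23·y + -1042 = 0 ∩ |BD|² = 698]
   → B = (-20, 34)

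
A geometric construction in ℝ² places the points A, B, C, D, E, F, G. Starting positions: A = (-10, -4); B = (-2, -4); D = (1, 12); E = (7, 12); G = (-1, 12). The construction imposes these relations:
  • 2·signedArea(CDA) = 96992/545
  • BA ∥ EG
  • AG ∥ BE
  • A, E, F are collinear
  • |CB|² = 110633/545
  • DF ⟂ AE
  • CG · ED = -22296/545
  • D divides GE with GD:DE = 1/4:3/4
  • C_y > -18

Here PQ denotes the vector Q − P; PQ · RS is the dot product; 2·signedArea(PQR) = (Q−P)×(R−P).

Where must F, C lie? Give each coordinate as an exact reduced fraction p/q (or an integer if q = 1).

1. F_x = 2081/545  [A, E, F are collinear ∩ DF ⟂ AE]
2. F_y = 4908/545  [A, E, F are collinear ∩ DF ⟂ AE]
   → F = (2081/545, 4908/545)
3. C_x = -4261/545  [CG · ED = -22296/545 ∩ 2·signedArea(CDA) = 96992/545]
4. C_y = -9268/545  [CG · ED = -22296/545 ∩ 2·signedArea(CDA) = 96992/545]
   → C = (-4261/545, -9268/545)

C = (-4261/545, -9268/545)
F = (2081/545, 4908/545)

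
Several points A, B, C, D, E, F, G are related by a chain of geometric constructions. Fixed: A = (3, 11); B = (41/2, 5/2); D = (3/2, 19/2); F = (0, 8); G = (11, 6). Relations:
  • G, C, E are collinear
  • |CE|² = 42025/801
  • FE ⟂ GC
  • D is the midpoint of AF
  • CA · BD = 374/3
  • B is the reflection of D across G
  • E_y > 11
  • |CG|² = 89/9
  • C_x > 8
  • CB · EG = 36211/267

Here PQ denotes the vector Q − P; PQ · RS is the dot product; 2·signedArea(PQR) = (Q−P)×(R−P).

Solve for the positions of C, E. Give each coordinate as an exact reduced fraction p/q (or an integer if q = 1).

C = (25/3, 23/3)
E = (195/89, 1024/89)

1. C_x = 25/3  [line 19·x + -7·y + -314/3 = 0 ∩ |CG|² = 89/9]
2. C_y = 23/3  [line 19·x + -7·y + -314/3 = 0 ∩ |CG|² = 89/9]
   → C = (25/3, 23/3)
3. E_x = 195/89  [G, C, E are collinear ∩ FE ⟂ GC]
4. E_y = 1024/89  [G, C, E are collinear ∩ FE ⟂ GC]
   → E = (195/89, 1024/89)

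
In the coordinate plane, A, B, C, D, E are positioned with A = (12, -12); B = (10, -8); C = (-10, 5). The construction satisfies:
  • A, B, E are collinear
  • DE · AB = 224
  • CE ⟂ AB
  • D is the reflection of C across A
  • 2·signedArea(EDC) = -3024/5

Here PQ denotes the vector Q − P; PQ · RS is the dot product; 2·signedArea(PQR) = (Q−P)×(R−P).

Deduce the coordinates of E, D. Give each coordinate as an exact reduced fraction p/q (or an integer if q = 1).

D = (34, -29)
E = (4/5, 52/5)

1. E_x = 4/5  [A, B, E are collinear ∩ CE ⟂ AB]
2. E_y = 52/5  [A, B, E are collinear ∩ CE ⟂ AB]
   → E = (4/5, 52/5)
3. D_x = 34  [D is the reflection of C across A]
4. D_y = -29  [D is the reflection of C across A]
   → D = (34, -29)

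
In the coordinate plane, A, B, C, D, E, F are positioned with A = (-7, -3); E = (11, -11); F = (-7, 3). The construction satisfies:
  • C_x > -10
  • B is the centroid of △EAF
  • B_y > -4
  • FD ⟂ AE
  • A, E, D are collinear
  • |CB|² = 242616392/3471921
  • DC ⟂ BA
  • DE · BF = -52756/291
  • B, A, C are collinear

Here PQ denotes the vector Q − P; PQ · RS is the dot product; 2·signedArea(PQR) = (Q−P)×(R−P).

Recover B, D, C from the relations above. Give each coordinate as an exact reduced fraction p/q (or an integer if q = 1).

B = (-1, -11/3)
C = (-37019/3977, -10911/3977)
D = (-895/97, -195/97)

1. B_x = -1  [B is the centroid of △EAF]
2. B_y = -11/3  [B is the centroid of △EAF]
   → B = (-1, -11/3)
3. D_x = -895/97  [A, E, D are collinear ∩ FD ⟂ AE]
4. D_y = -195/97  [A, E, D are collinear ∩ FD ⟂ AE]
   → D = (-895/97, -195/97)
5. C_x = -37019/3977  [B, A, C are collinear ∩ DC ⟂ BA]
6. C_y = -10911/3977  [B, A, C are collinear ∩ DC ⟂ BA]
   → C = (-37019/3977, -10911/3977)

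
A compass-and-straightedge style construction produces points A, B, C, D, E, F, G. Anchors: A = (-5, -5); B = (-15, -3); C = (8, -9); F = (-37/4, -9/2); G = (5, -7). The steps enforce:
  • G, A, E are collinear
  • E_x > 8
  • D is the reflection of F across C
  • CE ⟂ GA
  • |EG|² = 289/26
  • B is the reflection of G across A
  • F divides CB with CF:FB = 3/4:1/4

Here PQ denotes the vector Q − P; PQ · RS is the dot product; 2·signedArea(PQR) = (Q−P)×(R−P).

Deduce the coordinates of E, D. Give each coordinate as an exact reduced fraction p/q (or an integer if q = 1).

1. E_x = 215/26  [G, A, E are collinear ∩ CE ⟂ GA]
2. E_y = -199/26  [G, A, E are collinear ∩ CE ⟂ GA]
   → E = (215/26, -199/26)
3. D_x = 101/4  [D is the reflection of F across C]
4. D_y = -27/2  [D is the reflection of F across C]
   → D = (101/4, -27/2)

D = (101/4, -27/2)
E = (215/26, -199/26)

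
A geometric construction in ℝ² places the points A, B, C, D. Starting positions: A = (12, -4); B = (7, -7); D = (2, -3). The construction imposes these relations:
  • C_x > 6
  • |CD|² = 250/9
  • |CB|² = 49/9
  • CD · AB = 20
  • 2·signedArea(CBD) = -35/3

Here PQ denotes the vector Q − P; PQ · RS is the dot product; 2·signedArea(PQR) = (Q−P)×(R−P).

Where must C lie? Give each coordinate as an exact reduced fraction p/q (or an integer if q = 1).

1. C_x = 7  [2·signedArea(CBD) = -35/3 ∩ CD · AB = 20]
2. C_y = -14/3  [2·signedArea(CBD) = -35/3 ∩ CD · AB = 20]
   → C = (7, -14/3)

C = (7, -14/3)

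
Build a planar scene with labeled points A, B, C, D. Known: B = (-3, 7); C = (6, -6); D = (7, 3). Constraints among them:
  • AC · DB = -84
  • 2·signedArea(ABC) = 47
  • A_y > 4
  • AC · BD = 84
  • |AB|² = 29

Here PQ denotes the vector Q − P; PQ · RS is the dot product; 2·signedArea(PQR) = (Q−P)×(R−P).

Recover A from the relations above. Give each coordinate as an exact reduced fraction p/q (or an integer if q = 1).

A = (2, 5)

1. A_x = 2  [2·signedArea(ABC) = 47 ∩ AC · DB = -84]
2. A_y = 5  [2·signedArea(ABC) = 47 ∩ AC · DB = -84]
   → A = (2, 5)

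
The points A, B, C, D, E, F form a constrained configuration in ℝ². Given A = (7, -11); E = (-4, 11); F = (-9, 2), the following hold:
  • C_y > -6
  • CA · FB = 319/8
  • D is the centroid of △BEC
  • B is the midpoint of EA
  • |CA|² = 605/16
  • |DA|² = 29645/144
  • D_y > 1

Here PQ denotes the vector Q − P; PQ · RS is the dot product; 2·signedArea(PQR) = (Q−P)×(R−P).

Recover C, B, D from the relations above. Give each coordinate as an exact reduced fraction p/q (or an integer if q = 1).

1. B_x = 3/2  [B is the midpoint of EA]
2. B_y = 0  [B is the midpoint of EA]
   → B = (3/2, 0)
3. C_x = 17/4  [line -21/2·x + 2·y + 445/8 = 0 ∩ |CA|² = 605/16]
4. C_y = -11/2  [line -21/2·x + 2·y + 445/8 = 0 ∩ |CA|² = 605/16]
   → C = (17/4, -11/2)
5. D_x = 7/12  [D is the centroid of △BEC]
6. D_y = 11/6  [D is the centroid of △BEC]
   → D = (7/12, 11/6)

B = (3/2, 0)
C = (17/4, -11/2)
D = (7/12, 11/6)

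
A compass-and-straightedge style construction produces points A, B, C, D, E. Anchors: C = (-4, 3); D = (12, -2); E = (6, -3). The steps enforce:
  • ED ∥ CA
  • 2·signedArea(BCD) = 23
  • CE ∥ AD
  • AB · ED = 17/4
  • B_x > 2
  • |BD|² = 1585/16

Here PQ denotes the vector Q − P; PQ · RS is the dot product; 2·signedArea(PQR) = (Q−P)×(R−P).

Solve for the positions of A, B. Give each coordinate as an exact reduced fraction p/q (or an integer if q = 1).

A = (2, 4)
B = (3, 9/4)

1. A_x = 2  [CE ∥ AD ∩ ED ∥ CA]
2. A_y = 4  [CE ∥ AD ∩ ED ∥ CA]
   → A = (2, 4)
3. B_x = 3  [2·signedArea(BCD) = 23 ∩ AB · ED = 17/4]
4. B_y = 9/4  [2·signedArea(BCD) = 23 ∩ AB · ED = 17/4]
   → B = (3, 9/4)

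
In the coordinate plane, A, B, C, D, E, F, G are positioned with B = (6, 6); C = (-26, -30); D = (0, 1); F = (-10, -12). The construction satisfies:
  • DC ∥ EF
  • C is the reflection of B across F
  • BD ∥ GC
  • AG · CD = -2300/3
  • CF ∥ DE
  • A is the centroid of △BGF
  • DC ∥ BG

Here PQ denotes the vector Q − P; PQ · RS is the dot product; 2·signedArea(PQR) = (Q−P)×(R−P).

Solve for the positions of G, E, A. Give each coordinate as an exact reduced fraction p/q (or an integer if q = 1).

1. G_x = -20  [BD ∥ GC ∩ DC ∥ BG]
2. G_y = -25  [BD ∥ GC ∩ DC ∥ BG]
   → G = (-20, -25)
3. E_x = 16  [DC ∥ EF ∩ CF ∥ DE]
4. E_y = 19  [DC ∥ EF ∩ CF ∥ DE]
   → E = (16, 19)
5. A_x = -8  [A is the centroid of △BGF]
6. A_y = -31/3  [A is the centroid of △BGF]
   → A = (-8, -31/3)

A = (-8, -31/3)
E = (16, 19)
G = (-20, -25)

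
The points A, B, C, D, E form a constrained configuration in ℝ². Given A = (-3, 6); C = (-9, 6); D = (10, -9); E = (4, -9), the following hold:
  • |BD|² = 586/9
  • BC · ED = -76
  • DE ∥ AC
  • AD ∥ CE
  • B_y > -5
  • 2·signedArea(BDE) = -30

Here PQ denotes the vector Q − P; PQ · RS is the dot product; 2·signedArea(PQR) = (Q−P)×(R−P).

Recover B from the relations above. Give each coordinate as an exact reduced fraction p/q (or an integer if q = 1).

1. B_x = 11/3  [2·signedArea(BDE) = -30 ∩ BC · ED = -76]
2. B_y = -4  [2·signedArea(BDE) = -30 ∩ BC · ED = -76]
   → B = (11/3, -4)

B = (11/3, -4)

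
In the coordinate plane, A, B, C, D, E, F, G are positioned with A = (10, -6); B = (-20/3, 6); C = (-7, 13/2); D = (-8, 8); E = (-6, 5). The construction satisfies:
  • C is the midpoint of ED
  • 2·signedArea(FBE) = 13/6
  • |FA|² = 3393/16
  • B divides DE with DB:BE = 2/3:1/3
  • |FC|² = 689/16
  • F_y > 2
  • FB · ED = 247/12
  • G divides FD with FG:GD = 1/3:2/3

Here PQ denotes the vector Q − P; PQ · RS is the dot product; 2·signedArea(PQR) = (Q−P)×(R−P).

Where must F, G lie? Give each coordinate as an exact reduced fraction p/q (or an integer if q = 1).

F = (-2, 9/4)
G = (-4, 25/6)

1. F_x = -2  [FB · ED = 247/12 ∩ 2·signedArea(FBE) = 13/6]
2. F_y = 9/4  [FB · ED = 247/12 ∩ 2·signedArea(FBE) = 13/6]
   → F = (-2, 9/4)
3. G_x = -4  [G divides FD with FG:GD = 1/3:2/3]
4. G_y = 25/6  [G divides FD with FG:GD = 1/3:2/3]
   → G = (-4, 25/6)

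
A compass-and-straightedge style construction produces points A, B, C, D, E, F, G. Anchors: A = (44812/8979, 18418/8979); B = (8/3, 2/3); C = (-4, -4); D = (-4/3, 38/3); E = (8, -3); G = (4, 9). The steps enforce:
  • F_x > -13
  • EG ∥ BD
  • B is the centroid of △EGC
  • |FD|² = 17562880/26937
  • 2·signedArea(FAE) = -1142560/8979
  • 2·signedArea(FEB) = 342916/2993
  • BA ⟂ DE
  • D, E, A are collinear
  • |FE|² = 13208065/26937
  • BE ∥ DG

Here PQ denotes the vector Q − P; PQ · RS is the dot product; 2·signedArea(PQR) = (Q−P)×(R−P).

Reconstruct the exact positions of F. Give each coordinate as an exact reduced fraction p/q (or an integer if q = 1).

F = (-116644/8979, -90250/8979)

1. F_x = -116644/8979  [2·signedArea(FAE) = -1142560/8979 ∩ 2·signedArea(FEB) = 342916/2993]
2. F_y = -90250/8979  [2·signedArea(FAE) = -1142560/8979 ∩ 2·signedArea(FEB) = 342916/2993]
   → F = (-116644/8979, -90250/8979)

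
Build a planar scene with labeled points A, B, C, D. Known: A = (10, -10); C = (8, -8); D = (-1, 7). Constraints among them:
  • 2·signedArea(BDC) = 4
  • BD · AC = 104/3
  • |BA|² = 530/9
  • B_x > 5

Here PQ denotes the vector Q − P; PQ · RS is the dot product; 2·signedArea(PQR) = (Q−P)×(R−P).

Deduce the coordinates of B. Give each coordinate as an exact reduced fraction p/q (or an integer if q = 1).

B = (17/3, -11/3)

1. B_x = 17/3  [2·signedArea(BDC) = 4 ∩ BD · AC = 104/3]
2. B_y = -11/3  [2·signedArea(BDC) = 4 ∩ BD · AC = 104/3]
   → B = (17/3, -11/3)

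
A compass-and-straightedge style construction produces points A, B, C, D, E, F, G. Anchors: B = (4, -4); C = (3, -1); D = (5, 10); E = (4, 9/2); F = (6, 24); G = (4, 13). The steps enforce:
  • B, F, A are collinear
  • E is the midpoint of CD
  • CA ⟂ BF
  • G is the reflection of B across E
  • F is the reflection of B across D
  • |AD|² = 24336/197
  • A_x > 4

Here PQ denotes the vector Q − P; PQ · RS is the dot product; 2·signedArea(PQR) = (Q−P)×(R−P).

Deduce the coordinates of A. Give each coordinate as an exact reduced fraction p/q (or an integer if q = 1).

1. A_x = 829/197  [B, F, A are collinear ∩ CA ⟂ BF]
2. A_y = -214/197  [B, F, A are collinear ∩ CA ⟂ BF]
   → A = (829/197, -214/197)

A = (829/197, -214/197)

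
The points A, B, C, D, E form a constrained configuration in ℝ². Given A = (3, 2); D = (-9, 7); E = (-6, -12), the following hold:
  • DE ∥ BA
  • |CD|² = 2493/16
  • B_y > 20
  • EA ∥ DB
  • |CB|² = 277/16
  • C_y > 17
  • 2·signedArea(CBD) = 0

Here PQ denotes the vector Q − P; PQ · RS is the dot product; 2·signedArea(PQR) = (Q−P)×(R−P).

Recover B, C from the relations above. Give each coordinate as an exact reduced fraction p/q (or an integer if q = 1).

1. B_x = 0  [DE ∥ BA ∩ EA ∥ DB]
2. B_y = 21  [DE ∥ BA ∩ EA ∥ DB]
   → B = (0, 21)
3. C_x = -9/4  [line 14·x + -9·y + 189 = 0 ∩ |CD|² = 2493/16]
4. C_y = 35/2  [line 14·x + -9·y + 189 = 0 ∩ |CD|² = 2493/16]
   → C = (-9/4, 35/2)

B = (0, 21)
C = (-9/4, 35/2)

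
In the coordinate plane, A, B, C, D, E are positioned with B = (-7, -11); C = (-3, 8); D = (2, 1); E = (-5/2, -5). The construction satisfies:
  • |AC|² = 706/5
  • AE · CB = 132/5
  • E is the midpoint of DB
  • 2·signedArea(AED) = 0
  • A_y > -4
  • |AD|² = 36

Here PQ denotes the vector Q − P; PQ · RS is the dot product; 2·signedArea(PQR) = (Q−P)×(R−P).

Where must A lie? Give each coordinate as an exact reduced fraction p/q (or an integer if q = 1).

A = (-8/5, -19/5)

1. A_x = -8/5  [2·signedArea(AED) = 0 ∩ AE · CB = 132/5]
2. A_y = -19/5  [2·signedArea(AED) = 0 ∩ AE · CB = 132/5]
   → A = (-8/5, -19/5)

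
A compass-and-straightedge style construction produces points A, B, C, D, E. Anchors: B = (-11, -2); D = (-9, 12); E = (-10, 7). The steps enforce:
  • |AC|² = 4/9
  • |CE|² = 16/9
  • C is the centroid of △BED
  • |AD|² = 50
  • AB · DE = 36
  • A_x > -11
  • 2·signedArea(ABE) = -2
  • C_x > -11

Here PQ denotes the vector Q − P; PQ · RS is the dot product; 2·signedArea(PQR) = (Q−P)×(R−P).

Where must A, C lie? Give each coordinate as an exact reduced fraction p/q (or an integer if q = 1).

A = (-10, 5)
C = (-10, 17/3)

1. A_x = -10  [AB · DE = 36 ∩ 2·signedArea(ABE) = -2]
2. A_y = 5  [AB · DE = 36 ∩ 2·signedArea(ABE) = -2]
   → A = (-10, 5)
3. C_x = -10  [C is the centroid of △BED]
4. C_y = 17/3  [C is the centroid of △BED]
   → C = (-10, 17/3)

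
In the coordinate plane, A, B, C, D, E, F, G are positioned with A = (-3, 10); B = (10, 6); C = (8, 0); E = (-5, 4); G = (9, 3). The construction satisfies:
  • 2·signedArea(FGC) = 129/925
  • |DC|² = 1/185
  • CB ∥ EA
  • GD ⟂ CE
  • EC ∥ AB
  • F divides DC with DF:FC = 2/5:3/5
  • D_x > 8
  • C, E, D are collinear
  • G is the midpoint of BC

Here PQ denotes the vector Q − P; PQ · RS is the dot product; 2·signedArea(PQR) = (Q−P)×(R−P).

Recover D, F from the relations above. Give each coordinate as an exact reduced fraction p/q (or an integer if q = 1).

1. D_x = 1493/185  [C, E, D are collinear ∩ GD ⟂ CE]
2. D_y = -4/185  [C, E, D are collinear ∩ GD ⟂ CE]
   → D = (1493/185, -4/185)
3. F_x = 7439/925  [F divides DC with DF:FC = 2/5:3/5]
4. F_y = -12/925  [F divides DC with DF:FC = 2/5:3/5]
   → F = (7439/925, -12/925)

D = (1493/185, -4/185)
F = (7439/925, -12/925)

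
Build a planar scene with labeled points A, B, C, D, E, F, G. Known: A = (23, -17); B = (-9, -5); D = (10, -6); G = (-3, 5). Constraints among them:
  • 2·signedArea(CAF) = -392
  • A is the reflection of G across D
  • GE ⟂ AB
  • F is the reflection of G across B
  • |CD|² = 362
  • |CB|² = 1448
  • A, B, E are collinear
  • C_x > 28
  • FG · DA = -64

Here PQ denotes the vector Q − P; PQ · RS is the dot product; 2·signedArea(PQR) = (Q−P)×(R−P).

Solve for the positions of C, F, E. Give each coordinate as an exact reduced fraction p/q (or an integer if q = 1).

1. F_x = -15  [F is the reflection of G across B]
2. F_y = -15  [F is the reflection of G across B]
   → F = (-15, -15)
3. E_x = -513/73  [A, B, E are collinear ∩ GE ⟂ AB]
4. E_y = -419/73  [A, B, E are collinear ∩ GE ⟂ AB]
   → E = (-513/73, -419/73)
5. C_x = 29  [line -2·x + -38·y + -208 = 0 ∩ |CB|² = 1448]
6. C_y = -7  [line -2·x + -38·y + -208 = 0 ∩ |CB|² = 1448]
   → C = (29, -7)

C = (29, -7)
E = (-513/73, -419/73)
F = (-15, -15)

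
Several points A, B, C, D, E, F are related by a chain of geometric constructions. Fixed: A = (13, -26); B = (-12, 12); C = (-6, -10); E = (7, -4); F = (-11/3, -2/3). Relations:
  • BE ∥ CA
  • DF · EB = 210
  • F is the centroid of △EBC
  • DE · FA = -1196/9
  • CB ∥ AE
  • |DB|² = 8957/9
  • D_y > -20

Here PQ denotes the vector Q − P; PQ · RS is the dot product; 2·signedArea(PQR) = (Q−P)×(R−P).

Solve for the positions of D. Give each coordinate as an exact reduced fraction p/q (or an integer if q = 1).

D = (-25/3, -58/3)

1. D_x = -25/3  [DE · FA = -1196/9 ∩ DF · EB = 210]
2. D_y = -58/3  [DE · FA = -1196/9 ∩ DF · EB = 210]
   → D = (-25/3, -58/3)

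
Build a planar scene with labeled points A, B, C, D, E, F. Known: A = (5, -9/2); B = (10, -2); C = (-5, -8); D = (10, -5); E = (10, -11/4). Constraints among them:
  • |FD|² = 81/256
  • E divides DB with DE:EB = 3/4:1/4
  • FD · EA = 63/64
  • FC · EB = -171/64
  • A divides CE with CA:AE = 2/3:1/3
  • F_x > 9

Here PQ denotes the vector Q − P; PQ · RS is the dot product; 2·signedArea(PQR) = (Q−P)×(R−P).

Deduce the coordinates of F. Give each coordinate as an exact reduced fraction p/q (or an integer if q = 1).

1. F_x = 10  [FC · EB = -171/64 ∩ FD · EA = 63/64]
2. F_y = -71/16  [FC · EB = -171/64 ∩ FD · EA = 63/64]
   → F = (10, -71/16)

F = (10, -71/16)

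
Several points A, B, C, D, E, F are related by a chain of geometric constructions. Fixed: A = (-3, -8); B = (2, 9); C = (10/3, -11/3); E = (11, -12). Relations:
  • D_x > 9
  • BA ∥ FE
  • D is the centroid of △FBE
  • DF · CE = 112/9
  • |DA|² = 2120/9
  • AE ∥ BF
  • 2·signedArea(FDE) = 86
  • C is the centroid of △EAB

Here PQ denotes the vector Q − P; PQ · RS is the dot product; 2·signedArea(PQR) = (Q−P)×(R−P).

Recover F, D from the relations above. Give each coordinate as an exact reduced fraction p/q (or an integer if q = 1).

D = (29/3, 2/3)
F = (16, 5)

1. F_x = 16  [BA ∥ FE ∩ AE ∥ BF]
2. F_y = 5  [BA ∥ FE ∩ AE ∥ BF]
   → F = (16, 5)
3. D_x = 29/3  [D is the centroid of △FBE]
4. D_y = 2/3  [D is the centroid of △FBE]
   → D = (29/3, 2/3)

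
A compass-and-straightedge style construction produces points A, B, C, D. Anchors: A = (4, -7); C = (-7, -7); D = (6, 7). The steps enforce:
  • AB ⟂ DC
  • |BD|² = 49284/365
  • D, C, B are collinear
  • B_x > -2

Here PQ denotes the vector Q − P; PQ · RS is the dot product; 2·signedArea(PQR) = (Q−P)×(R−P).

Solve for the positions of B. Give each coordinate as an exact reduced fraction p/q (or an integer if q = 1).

B = (-696/365, -553/365)

1. B_x = -696/365  [D, C, B are collinear ∩ AB ⟂ DC]
2. B_y = -553/365  [D, C, B are collinear ∩ AB ⟂ DC]
   → B = (-696/365, -553/365)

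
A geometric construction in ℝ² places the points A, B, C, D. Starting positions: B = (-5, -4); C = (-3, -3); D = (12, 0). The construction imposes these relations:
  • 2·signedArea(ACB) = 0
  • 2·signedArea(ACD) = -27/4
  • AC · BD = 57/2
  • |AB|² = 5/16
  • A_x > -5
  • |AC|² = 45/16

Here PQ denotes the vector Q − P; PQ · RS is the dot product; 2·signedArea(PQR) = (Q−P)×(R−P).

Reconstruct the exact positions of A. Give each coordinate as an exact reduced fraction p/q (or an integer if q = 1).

A = (-9/2, -15/4)

1. A_x = -9/2  [2·signedArea(ACB) = 0 ∩ 2·signedArea(ACD) = -27/4]
2. A_y = -15/4  [2·signedArea(ACB) = 0 ∩ 2·signedArea(ACD) = -27/4]
   → A = (-9/2, -15/4)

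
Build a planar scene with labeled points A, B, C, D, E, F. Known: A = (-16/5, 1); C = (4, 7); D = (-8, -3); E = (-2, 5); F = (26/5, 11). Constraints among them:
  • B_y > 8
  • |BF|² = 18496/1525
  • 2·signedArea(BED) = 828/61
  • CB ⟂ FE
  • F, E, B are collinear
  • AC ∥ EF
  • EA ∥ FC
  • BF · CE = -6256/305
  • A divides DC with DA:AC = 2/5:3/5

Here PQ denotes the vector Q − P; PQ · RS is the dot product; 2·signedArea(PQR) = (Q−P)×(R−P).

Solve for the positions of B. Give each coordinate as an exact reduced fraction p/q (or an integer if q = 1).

B = (154/61, 535/61)

1. B_x = 154/61  [F, E, B are collinear ∩ CB ⟂ FE]
2. B_y = 535/61  [F, E, B are collinear ∩ CB ⟂ FE]
   → B = (154/61, 535/61)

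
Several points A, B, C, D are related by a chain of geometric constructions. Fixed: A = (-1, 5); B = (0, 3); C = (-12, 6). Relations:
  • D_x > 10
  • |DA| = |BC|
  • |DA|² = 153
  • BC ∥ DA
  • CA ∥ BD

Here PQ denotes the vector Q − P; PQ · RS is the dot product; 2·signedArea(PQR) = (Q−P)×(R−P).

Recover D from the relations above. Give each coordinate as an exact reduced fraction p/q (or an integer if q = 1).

D = (11, 2)

1. D_x = 11  [BC ∥ DA ∩ CA ∥ BD]
2. D_y = 2  [BC ∥ DA ∩ CA ∥ BD]
   → D = (11, 2)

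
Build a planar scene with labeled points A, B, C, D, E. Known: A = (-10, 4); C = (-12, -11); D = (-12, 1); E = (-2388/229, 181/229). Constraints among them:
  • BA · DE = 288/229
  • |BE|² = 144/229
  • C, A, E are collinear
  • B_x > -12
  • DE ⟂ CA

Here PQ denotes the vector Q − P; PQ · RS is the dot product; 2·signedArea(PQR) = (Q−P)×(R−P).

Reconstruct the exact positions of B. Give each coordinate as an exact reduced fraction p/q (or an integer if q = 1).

B = (-2568/229, 205/229)

1. B_x = -2568/229  [line -360/229·x + 48/229·y + -4080/229 = 0 ∩ |BE|² = 144/229]
2. B_y = 205/229  [line -360/229·x + 48/229·y + -4080/229 = 0 ∩ |BE|² = 144/229]
   → B = (-2568/229, 205/229)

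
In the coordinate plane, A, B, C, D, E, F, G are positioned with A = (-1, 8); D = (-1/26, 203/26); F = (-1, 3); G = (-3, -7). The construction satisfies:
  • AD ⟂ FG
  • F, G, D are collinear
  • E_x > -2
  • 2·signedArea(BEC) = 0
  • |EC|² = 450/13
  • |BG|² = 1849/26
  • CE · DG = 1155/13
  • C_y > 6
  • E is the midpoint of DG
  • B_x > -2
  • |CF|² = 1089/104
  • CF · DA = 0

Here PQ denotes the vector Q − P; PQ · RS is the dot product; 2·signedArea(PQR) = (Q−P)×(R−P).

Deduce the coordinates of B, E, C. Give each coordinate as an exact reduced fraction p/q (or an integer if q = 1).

B = (-35/26, 33/26)
C = (-19/52, 321/52)
E = (-79/52, 21/52)

1. E_x = -79/52  [E is the midpoint of DG]
2. E_y = 21/52  [E is the midpoint of DG]
   → E = (-79/52, 21/52)
3. C_x = -19/52  [CF · DA = 0 ∩ CE · DG = 1155/13]
4. C_y = 321/52  [CF · DA = 0 ∩ CE · DG = 1155/13]
   → C = (-19/52, 321/52)
5. B_x = -35/26  [line -75/13·x + 15/13·y + -120/13 = 0 ∩ |BG|² = 1849/26]
6. B_y = 33/26  [line -75/13·x + 15/13·y + -120/13 = 0 ∩ |BG|² = 1849/26]
   → B = (-35/26, 33/26)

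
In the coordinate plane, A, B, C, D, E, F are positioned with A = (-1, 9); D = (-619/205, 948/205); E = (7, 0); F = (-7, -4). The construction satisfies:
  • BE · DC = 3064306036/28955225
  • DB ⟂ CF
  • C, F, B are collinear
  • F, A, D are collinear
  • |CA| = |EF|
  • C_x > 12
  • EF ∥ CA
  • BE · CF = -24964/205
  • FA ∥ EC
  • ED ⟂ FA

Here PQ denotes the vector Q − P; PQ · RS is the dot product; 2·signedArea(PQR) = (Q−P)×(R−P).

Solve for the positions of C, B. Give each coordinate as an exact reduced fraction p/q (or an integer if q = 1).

B = (-12239/28249, 223412/141245)
C = (13, 13)

1. C_x = 13  [EF ∥ CA ∩ FA ∥ EC]
2. C_y = 13  [EF ∥ CA ∩ FA ∥ EC]
   → C = (13, 13)
3. B_x = -12239/28249  [C, F, B are collinear ∩ DB ⟂ CF]
4. B_y = 223412/141245  [C, F, B are collinear ∩ DB ⟂ CF]
   → B = (-12239/28249, 223412/141245)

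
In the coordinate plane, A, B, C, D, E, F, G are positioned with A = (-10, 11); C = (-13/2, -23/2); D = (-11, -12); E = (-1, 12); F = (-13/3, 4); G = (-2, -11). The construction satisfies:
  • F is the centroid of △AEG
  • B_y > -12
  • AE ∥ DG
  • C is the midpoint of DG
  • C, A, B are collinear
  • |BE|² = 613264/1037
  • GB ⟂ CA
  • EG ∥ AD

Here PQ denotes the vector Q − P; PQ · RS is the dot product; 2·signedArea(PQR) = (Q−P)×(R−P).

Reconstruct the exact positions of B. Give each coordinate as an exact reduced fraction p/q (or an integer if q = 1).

B = (-6709/1037, -12128/1037)

1. B_x = -6709/1037  [C, A, B are collinear ∩ GB ⟂ CA]
2. B_y = -12128/1037  [C, A, B are collinear ∩ GB ⟂ CA]
   → B = (-6709/1037, -12128/1037)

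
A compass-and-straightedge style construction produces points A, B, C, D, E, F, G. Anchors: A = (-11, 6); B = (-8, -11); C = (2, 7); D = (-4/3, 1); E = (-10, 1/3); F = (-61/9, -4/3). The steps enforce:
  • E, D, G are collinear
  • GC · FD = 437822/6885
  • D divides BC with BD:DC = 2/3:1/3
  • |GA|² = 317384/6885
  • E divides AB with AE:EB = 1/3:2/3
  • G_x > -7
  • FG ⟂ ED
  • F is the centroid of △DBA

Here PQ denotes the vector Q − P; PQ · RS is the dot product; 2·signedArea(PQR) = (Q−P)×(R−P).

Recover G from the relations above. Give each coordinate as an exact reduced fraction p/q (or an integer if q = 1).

1. G_x = -5297/765  [E, D, G are collinear ∩ FG ⟂ ED]
2. G_y = 436/765  [E, D, G are collinear ∩ FG ⟂ ED]
   → G = (-5297/765, 436/765)

G = (-5297/765, 436/765)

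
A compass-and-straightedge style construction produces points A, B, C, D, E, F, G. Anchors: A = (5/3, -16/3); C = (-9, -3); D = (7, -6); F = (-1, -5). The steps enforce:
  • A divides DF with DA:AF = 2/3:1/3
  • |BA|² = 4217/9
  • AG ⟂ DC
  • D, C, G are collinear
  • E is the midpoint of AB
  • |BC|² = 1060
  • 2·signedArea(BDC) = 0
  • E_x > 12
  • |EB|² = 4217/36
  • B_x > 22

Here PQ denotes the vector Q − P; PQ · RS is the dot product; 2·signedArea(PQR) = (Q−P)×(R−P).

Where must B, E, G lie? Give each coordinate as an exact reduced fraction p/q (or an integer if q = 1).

1. B_x = 23  [line -3·x + -16·y + -75 = 0 ∩ |BA|² = 4217/9]
2. B_y = -9  [line -3·x + -16·y + -75 = 0 ∩ |BA|² = 4217/9]
   → B = (23, -9)
3. E_x = 37/3  [E is the midpoint of AB]
4. E_y = -43/6  [E is the midpoint of AB]
   → E = (37/3, -43/6)
5. G_x = 1373/795  [D, C, G are collinear ∩ AG ⟂ DC]
6. G_y = -1328/265  [D, C, G are collinear ∩ AG ⟂ DC]
   → G = (1373/795, -1328/265)

B = (23, -9)
E = (37/3, -43/6)
G = (1373/795, -1328/265)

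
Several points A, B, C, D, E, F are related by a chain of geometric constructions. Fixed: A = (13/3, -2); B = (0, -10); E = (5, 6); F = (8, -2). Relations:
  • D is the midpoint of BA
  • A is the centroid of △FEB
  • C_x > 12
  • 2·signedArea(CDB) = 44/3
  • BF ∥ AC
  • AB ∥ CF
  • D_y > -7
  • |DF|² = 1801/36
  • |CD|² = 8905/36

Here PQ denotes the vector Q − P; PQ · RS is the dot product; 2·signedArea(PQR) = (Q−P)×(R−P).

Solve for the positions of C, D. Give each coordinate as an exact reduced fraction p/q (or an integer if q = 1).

1. C_x = 37/3  [AB ∥ CF ∩ BF ∥ AC]
2. C_y = 6  [AB ∥ CF ∩ BF ∥ AC]
   → C = (37/3, 6)
3. D_x = 13/6  [D is the midpoint of BA]
4. D_y = -6  [D is the midpoint of BA]
   → D = (13/6, -6)

C = (37/3, 6)
D = (13/6, -6)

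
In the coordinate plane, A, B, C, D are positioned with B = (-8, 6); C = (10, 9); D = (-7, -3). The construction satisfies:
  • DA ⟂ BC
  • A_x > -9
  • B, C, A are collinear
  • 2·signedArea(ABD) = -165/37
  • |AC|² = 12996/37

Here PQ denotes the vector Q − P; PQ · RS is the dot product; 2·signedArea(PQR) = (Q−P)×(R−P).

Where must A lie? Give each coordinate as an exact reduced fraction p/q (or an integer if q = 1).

1. A_x = -314/37  [B, C, A are collinear ∩ DA ⟂ BC]
2. A_y = 219/37  [B, C, A are collinear ∩ DA ⟂ BC]
   → A = (-314/37, 219/37)

A = (-314/37, 219/37)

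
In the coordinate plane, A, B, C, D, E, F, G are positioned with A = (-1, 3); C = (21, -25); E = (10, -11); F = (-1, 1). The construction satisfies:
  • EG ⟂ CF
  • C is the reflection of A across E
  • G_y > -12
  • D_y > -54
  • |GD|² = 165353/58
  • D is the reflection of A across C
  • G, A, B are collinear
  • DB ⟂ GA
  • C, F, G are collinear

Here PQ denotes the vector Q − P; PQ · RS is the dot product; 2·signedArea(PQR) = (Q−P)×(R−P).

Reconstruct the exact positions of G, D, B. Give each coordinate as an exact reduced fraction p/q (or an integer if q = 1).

B = (547576309/13382485, -729583007/13382485)
D = (43, -53)
G = (2757/290, -3311/290)

1. G_x = 2757/290  [C, F, G are collinear ∩ EG ⟂ CF]
2. G_y = -3311/290  [C, F, G are collinear ∩ EG ⟂ CF]
   → G = (2757/290, -3311/290)
3. D_x = 43  [D is the reflection of A across C]
4. D_y = -53  [D is the reflection of A across C]
   → D = (43, -53)
5. B_x = 547576309/13382485  [G, A, B are collinear ∩ DB ⟂ GA]
6. B_y = -729583007/13382485  [G, A, B are collinear ∩ DB ⟂ GA]
   → B = (547576309/13382485, -729583007/13382485)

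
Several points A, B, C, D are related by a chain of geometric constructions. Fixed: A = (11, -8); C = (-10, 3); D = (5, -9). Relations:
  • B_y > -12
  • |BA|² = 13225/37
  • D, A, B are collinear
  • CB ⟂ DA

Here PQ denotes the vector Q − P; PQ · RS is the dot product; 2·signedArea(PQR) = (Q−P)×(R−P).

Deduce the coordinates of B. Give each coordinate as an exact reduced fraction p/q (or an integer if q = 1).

1. B_x = -283/37  [D, A, B are collinear ∩ CB ⟂ DA]
2. B_y = -411/37  [D, A, B are collinear ∩ CB ⟂ DA]
   → B = (-283/37, -411/37)

B = (-283/37, -411/37)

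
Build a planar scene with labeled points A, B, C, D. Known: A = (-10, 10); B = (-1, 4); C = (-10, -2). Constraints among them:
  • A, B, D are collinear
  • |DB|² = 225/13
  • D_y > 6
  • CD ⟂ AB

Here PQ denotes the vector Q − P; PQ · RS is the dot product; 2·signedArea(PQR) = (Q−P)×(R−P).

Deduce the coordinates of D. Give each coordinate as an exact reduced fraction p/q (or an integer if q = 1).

1. D_x = -58/13  [A, B, D are collinear ∩ CD ⟂ AB]
2. D_y = 82/13  [A, B, D are collinear ∩ CD ⟂ AB]
   → D = (-58/13, 82/13)

D = (-58/13, 82/13)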